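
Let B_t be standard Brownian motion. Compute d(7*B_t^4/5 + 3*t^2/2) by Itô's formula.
d(7*B_t^4/5 + 3*t^2/2) = (42*B_t^2/5 + 3*t) dt + (28*B_t^3/5) dB_t

Itô's formula for f(t, x): d f(t, B_t) = (f_t + (1/2) f_xx) dt + f_x dB_t. Compute partials of f(t, x) = 3*t^2/2 + 7*x^4/5:
  f_t(t,x)  = 3*t
  f_x(t,x)  = 28*x^3/5
  f_xx(t,x) = 84*x^2/5
Assemble drift = f_t + (1/2) f_xx = 3*t + 42*x^2/5 and diffusion = f_x = 28*x^3/5. Substituting x = B_t:
  d(7*B_t^4/5 + 3*t^2/2) = (42*B_t^2/5 + 3*t) dt + (28*B_t^3/5) dB_t.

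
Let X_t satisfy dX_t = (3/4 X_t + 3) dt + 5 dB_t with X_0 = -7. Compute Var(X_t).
Var(X_t) = 50*exp(3*t/2)/3 - 50/3

The variance V(t) = Var(X_t) satisfies V'(t) = 2 a V(t) + c^2 with V(0) = 0 (drift coefficient is linear in X, diffusion is constant). With a = 3/4, c = 5, the solution is
  V(t) = (c^2 / (2 a)) * (exp(2 a t) - 1)
       = (5^2 / (2*(3/4))) * (exp((3/2) t) - 1)
       = 50*exp(3*t/2)/3 - 50/3.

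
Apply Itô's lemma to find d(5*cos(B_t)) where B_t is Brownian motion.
d(5*cos(B_t)) = (-5*cos(B_t)/2) dt + (-5*sin(B_t)) dB_t

Itô's formula for f(B_t) gives d f(B_t) = f'(B_t) dB_t + (1/2) f''(B_t) dt. Compute derivatives of f(x) = 5*cos(x):
  f'(x)  = -5*sin(x)
  f''(x) = -5*cos(x)
Substitute x = B_t and multiply the f'' term by 1/2:
  drift     = (1/2) * (-5*cos(x)) evaluated at B_t = -5*cos(B_t)/2
  diffusion = (-5*sin(x)) evaluated at B_t = -5*sin(B_t)
Therefore d(5*cos(B_t)) = (-5*cos(B_t)/2) dt + (-5*sin(B_t)) dB_t.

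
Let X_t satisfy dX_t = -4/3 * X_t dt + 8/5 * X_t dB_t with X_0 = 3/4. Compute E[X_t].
E[X_t] = 3*exp(-4*t/3)/4

For GBM dX = mu X dt + sigma X dB with X_0 = x_0, apply Itô to Y = log X: dY = (mu - sigma^2/2) dt + sigma dB, so Y_t = log(x_0) + (mu - sigma^2/2) t + sigma B_t and hence X_t = x_0 * exp((mu - sigma^2/2) t + sigma B_t).
With mu = -4/3, sigma = 8/5, x_0 = 3/4, this gives:
  X_t = 3/4 * exp((-196/75) * t + (8/5) * B_t).
Since sigma*B_t ~ Normal(0, sigma^2 t), E[exp(sigma*B_t)] = exp(sigma^2 t / 2); so E[X_t] = x_0 * exp((mu - sigma^2/2) t) * exp(sigma^2 t / 2) = x_0 * exp(mu t) = 3*exp(-4*t/3)/4.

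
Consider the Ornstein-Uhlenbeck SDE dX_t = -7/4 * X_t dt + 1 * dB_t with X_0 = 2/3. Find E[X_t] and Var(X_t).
E[X_t] = 2*exp(-7*t/4)/3; Var(X_t) = 2/7 - 2*exp(-7*t/2)/7

The OU SDE dX = -theta X dt + sigma dB admits the integrating factor exp(theta t): d(exp(theta t) X_t) = sigma exp(theta t) dB_t. Integrating from 0 to t:
  X_t = x_0 * exp(-theta t) + sigma * int_0^t exp(-theta (t-s)) dB_s.
The Itô integral has mean 0 and (by the Itô isometry) variance sigma^2 * int_0^t exp(-2 theta (t - s)) ds = sigma^2 * (1 - exp(-2 theta t)) / (2 theta).
With theta = 7/4, sigma = 1, x_0 = 2/3:
  E[X_t] = 2/3 * exp(-7/4 t) = 2*exp(-7*t/4)/3
  Var(X_t) = (1)^2 * (1 - exp(-2*7/4 t)) / (2 * 7/4) = 2/7 - 2*exp(-7*t/2)/7.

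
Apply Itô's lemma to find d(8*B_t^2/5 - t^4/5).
d(8*B_t^2/5 - t^4/5) = (8/5 - 4*t^3/5) dt + (16*B_t/5) dB_t

Itô's formula for f(t, x): d f(t, B_t) = (f_t + (1/2) f_xx) dt + f_x dB_t. Compute partials of f(t, x) = -t^4/5 + 8*x^2/5:
  f_t(t,x)  = -4*t^3/5
  f_x(t,x)  = 16*x/5
  f_xx(t,x) = 16/5
Assemble drift = f_t + (1/2) f_xx = 8/5 - 4*t^3/5 and diffusion = f_x = 16*x/5. Substituting x = B_t:
  d(8*B_t^2/5 - t^4/5) = (8/5 - 4*t^3/5) dt + (16*B_t/5) dB_t.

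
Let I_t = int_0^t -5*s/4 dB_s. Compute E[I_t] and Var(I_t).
E[I_t] = 0; Var(I_t) = 25*t^3/48

The Itô integral of a deterministic integrand f(s) has mean 0 because each increment f(s) * (B_{s+ds} - B_s) has mean 0. By the Itô isometry:
  Var( int_0^t f(s) dB_s ) = E[ (int_0^t f(s) dB_s)^2 ] = int_0^t f(s)^2 ds.
Here f(s) = -5*s/4, so f(s)^2 = 25*s^2/16. Integrate:
  int_0^t (25*s^2/16) ds = 25*t^3/48.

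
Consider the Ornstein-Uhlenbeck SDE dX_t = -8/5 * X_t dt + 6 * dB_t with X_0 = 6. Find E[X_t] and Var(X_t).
E[X_t] = 6*exp(-8*t/5); Var(X_t) = 45/4 - 45*exp(-16*t/5)/4

The OU SDE dX = -theta X dt + sigma dB admits the integrating factor exp(theta t): d(exp(theta t) X_t) = sigma exp(theta t) dB_t. Integrating from 0 to t:
  X_t = x_0 * exp(-theta t) + sigma * int_0^t exp(-theta (t-s)) dB_s.
The Itô integral has mean 0 and (by the Itô isometry) variance sigma^2 * int_0^t exp(-2 theta (t - s)) ds = sigma^2 * (1 - exp(-2 theta t)) / (2 theta).
With theta = 8/5, sigma = 6, x_0 = 6:
  E[X_t] = 6 * exp(-8/5 t) = 6*exp(-8*t/5)
  Var(X_t) = (6)^2 * (1 - exp(-2*8/5 t)) / (2 * 8/5) = 45/4 - 45*exp(-16*t/5)/4.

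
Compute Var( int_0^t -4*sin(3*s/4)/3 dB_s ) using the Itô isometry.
Var = 8*t/9 - 16*sin(3*t/2)/27

The Itô integral of a deterministic integrand f(s) has mean 0 because each increment f(s) * (B_{s+ds} - B_s) has mean 0. By the Itô isometry:
  Var( int_0^t f(s) dB_s ) = E[ (int_0^t f(s) dB_s)^2 ] = int_0^t f(s)^2 ds.
Here f(s) = -4*sin(3*s/4)/3, so f(s)^2 = 16*sin(3*s/4)^2/9. Integrate:
  int_0^t (16*sin(3*s/4)^2/9) ds = 8*t/9 - 16*sin(3*t/2)/27.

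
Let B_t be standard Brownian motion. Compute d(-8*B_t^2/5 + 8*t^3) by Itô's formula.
d(-8*B_t^2/5 + 8*t^3) = (24*t^2 - 8/5) dt + (-16*B_t/5) dB_t

Itô's formula for f(t, x): d f(t, B_t) = (f_t + (1/2) f_xx) dt + f_x dB_t. Compute partials of f(t, x) = 8*t^3 - 8*x^2/5:
  f_t(t,x)  = 24*t^2
  f_x(t,x)  = -16*x/5
  f_xx(t,x) = -16/5
Assemble drift = f_t + (1/2) f_xx = 24*t^2 - 8/5 and diffusion = f_x = -16*x/5. Substituting x = B_t:
  d(-8*B_t^2/5 + 8*t^3) = (24*t^2 - 8/5) dt + (-16*B_t/5) dB_t.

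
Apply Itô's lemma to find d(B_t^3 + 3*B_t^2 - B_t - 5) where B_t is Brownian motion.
d(B_t^3 + 3*B_t^2 - B_t - 5) = (3*B_t + 3) dt + (3*B_t^2 + 6*B_t - 1) dB_t

Itô's formula for f(B_t) gives d f(B_t) = f'(B_t) dB_t + (1/2) f''(B_t) dt. Compute derivatives of f(x) = x^3 + 3*x^2 - x - 5:
  f'(x)  = 3*x^2 + 6*x - 1
  f''(x) = 6*x + 6
Substitute x = B_t and multiply the f'' term by 1/2:
  drift     = (1/2) * (6*x + 6) evaluated at B_t = 3*B_t + 3
  diffusion = (3*x^2 + 6*x - 1) evaluated at B_t = 3*B_t^2 + 6*B_t - 1
Therefore d(B_t^3 + 3*B_t^2 - B_t - 5) = (3*B_t + 3) dt + (3*B_t^2 + 6*B_t - 1) dB_t.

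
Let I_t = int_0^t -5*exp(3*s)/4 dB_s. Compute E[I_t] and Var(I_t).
E[I_t] = 0; Var(I_t) = 25*exp(6*t)/96 - 25/96

The Itô integral of a deterministic integrand f(s) has mean 0 because each increment f(s) * (B_{s+ds} - B_s) has mean 0. By the Itô isometry:
  Var( int_0^t f(s) dB_s ) = E[ (int_0^t f(s) dB_s)^2 ] = int_0^t f(s)^2 ds.
Here f(s) = -5*exp(3*s)/4, so f(s)^2 = 25*exp(6*s)/16. Integrate:
  int_0^t (25*exp(6*s)/16) ds = 25*exp(6*t)/96 - 25/96.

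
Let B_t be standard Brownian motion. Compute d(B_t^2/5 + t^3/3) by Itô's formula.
d(B_t^2/5 + t^3/3) = (t^2 + 1/5) dt + (2*B_t/5) dB_t

Itô's formula for f(t, x): d f(t, B_t) = (f_t + (1/2) f_xx) dt + f_x dB_t. Compute partials of f(t, x) = t^3/3 + x^2/5:
  f_t(t,x)  = t^2
  f_x(t,x)  = 2*x/5
  f_xx(t,x) = 2/5
Assemble drift = f_t + (1/2) f_xx = t^2 + 1/5 and diffusion = f_x = 2*x/5. Substituting x = B_t:
  d(B_t^2/5 + t^3/3) = (t^2 + 1/5) dt + (2*B_t/5) dB_t.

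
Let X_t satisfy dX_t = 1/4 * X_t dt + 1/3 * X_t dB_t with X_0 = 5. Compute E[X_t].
E[X_t] = 5*exp(t/4)

For GBM dX = mu X dt + sigma X dB with X_0 = x_0, apply Itô to Y = log X: dY = (mu - sigma^2/2) dt + sigma dB, so Y_t = log(x_0) + (mu - sigma^2/2) t + sigma B_t and hence X_t = x_0 * exp((mu - sigma^2/2) t + sigma B_t).
With mu = 1/4, sigma = 1/3, x_0 = 5, this gives:
  X_t = 5 * exp((7/36) * t + (1/3) * B_t).
Since sigma*B_t ~ Normal(0, sigma^2 t), E[exp(sigma*B_t)] = exp(sigma^2 t / 2); so E[X_t] = x_0 * exp((mu - sigma^2/2) t) * exp(sigma^2 t / 2) = x_0 * exp(mu t) = 5*exp(t/4).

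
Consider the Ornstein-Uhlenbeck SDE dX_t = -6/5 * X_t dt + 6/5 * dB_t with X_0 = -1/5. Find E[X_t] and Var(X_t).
E[X_t] = -exp(-6*t/5)/5; Var(X_t) = 3/5 - 3*exp(-12*t/5)/5

The OU SDE dX = -theta X dt + sigma dB admits the integrating factor exp(theta t): d(exp(theta t) X_t) = sigma exp(theta t) dB_t. Integrating from 0 to t:
  X_t = x_0 * exp(-theta t) + sigma * int_0^t exp(-theta (t-s)) dB_s.
The Itô integral has mean 0 and (by the Itô isometry) variance sigma^2 * int_0^t exp(-2 theta (t - s)) ds = sigma^2 * (1 - exp(-2 theta t)) / (2 theta).
With theta = 6/5, sigma = 6/5, x_0 = -1/5:
  E[X_t] = -1/5 * exp(-6/5 t) = -exp(-6*t/5)/5
  Var(X_t) = (6/5)^2 * (1 - exp(-2*6/5 t)) / (2 * 6/5) = 3/5 - 3*exp(-12*t/5)/5.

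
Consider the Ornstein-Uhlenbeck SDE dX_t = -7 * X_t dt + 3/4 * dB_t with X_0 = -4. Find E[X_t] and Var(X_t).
E[X_t] = -4*exp(-7*t); Var(X_t) = 9/224 - 9*exp(-14*t)/224

The OU SDE dX = -theta X dt + sigma dB admits the integrating factor exp(theta t): d(exp(theta t) X_t) = sigma exp(theta t) dB_t. Integrating from 0 to t:
  X_t = x_0 * exp(-theta t) + sigma * int_0^t exp(-theta (t-s)) dB_s.
The Itô integral has mean 0 and (by the Itô isometry) variance sigma^2 * int_0^t exp(-2 theta (t - s)) ds = sigma^2 * (1 - exp(-2 theta t)) / (2 theta).
With theta = 7, sigma = 3/4, x_0 = -4:
  E[X_t] = -4 * exp(-7 t) = -4*exp(-7*t)
  Var(X_t) = (3/4)^2 * (1 - exp(-2*7 t)) / (2 * 7) = 9/224 - 9*exp(-14*t)/224.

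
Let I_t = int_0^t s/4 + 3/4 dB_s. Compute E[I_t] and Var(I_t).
E[I_t] = 0; Var(I_t) = t*(t^2 + 9*t + 27)/48

The Itô integral of a deterministic integrand f(s) has mean 0 because each increment f(s) * (B_{s+ds} - B_s) has mean 0. By the Itô isometry:
  Var( int_0^t f(s) dB_s ) = E[ (int_0^t f(s) dB_s)^2 ] = int_0^t f(s)^2 ds.
Here f(s) = s/4 + 3/4, so f(s)^2 = (s + 3)^2/16. Integrate:
  int_0^t ((s + 3)^2/16) ds = t*(t^2 + 9*t + 27)/48.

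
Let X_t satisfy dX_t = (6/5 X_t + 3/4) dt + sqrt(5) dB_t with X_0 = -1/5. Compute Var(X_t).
Var(X_t) = 25*exp(12*t/5)/12 - 25/12

The variance V(t) = Var(X_t) satisfies V'(t) = 2 a V(t) + c^2 with V(0) = 0 (drift coefficient is linear in X, diffusion is constant). With a = 6/5, c = sqrt(5), the solution is
  V(t) = (c^2 / (2 a)) * (exp(2 a t) - 1)
       = (sqrt(5)^2 / (2*(6/5))) * (exp((12/5) t) - 1)
       = 25*exp(12*t/5)/12 - 25/12.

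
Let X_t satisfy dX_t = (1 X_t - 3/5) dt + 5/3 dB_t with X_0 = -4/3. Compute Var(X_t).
Var(X_t) = 25*exp(2*t)/18 - 25/18

The variance V(t) = Var(X_t) satisfies V'(t) = 2 a V(t) + c^2 with V(0) = 0 (drift coefficient is linear in X, diffusion is constant). With a = 1, c = 5/3, the solution is
  V(t) = (c^2 / (2 a)) * (exp(2 a t) - 1)
       = ((5/3)^2 / (2*1)) * (exp(2 t) - 1)
       = 25*exp(2*t)/18 - 25/18.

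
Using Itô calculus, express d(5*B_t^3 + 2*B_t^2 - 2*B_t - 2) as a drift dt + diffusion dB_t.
d(5*B_t^3 + 2*B_t^2 - 2*B_t - 2) = (15*B_t + 2) dt + (15*B_t^2 + 4*B_t - 2) dB_t

Itô's formula for f(B_t) gives d f(B_t) = f'(B_t) dB_t + (1/2) f''(B_t) dt. Compute derivatives of f(x) = 5*x^3 + 2*x^2 - 2*x - 2:
  f'(x)  = 15*x^2 + 4*x - 2
  f''(x) = 30*x + 4
Substitute x = B_t and multiply the f'' term by 1/2:
  drift     = (1/2) * (30*x + 4) evaluated at B_t = 15*B_t + 2
  diffusion = (15*x^2 + 4*x - 2) evaluated at B_t = 15*B_t^2 + 4*B_t - 2
Therefore d(5*B_t^3 + 2*B_t^2 - 2*B_t - 2) = (15*B_t + 2) dt + (15*B_t^2 + 4*B_t - 2) dB_t.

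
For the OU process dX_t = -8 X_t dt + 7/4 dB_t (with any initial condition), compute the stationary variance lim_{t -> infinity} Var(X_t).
lim Var(X_t) = 49/256

The OU SDE dX = -theta X dt + sigma dB admits the integrating factor exp(theta t): d(exp(theta t) X_t) = sigma exp(theta t) dB_t. Integrating from 0 to t gives X_t = x_0 * exp(-theta t) + sigma * int_0^t exp(-theta (t-s)) dB_s for any initial x_0. The Itô integral has variance (by the Itô isometry) sigma^2 * int_0^t exp(-2 theta (t - s)) ds = sigma^2 * (1 - exp(-2 theta t)) / (2 theta), independent of x_0.
With theta = 8, sigma = 7/4:
  Var(X_t) = (7/4)^2 * (1 - exp(-2*8 t)) / (2 * 8) = 49/256 - 49*exp(-16*t)/256.
As t -> infinity, exp(-2*8 t) -> 0, so the stationary variance is sigma^2 / (2 theta) = 49/256.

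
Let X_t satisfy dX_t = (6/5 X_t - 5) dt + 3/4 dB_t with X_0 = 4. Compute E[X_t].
E[X_t] = 25/6 - exp(6*t/5)/6

Taking expectations and using E[dB_t] = 0, the mean m(t) = E[X_t] satisfies the ODE m'(t) = a m(t) + b with m(0) = x_0. With a = 6/5, b = -5, x_0 = 4, the solution is
  m(t) = x_0 * exp(a t) + (b/a) * (exp(a t) - 1)
       = 4 * exp((6/5) t) + ((-5)/(6/5)) * (exp((6/5) t) - 1)
       = 25/6 - exp(6*t/5)/6.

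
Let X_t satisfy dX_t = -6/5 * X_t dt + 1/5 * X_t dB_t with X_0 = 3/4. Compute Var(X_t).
Var(X_t) = (9*exp(t/25) - 9)*exp(-12*t/5)/16

For GBM dX = mu X dt + sigma X dB with X_0 = x_0, apply Itô to Y = log X: dY = (mu - sigma^2/2) dt + sigma dB, so Y_t = log(x_0) + (mu - sigma^2/2) t + sigma B_t and hence X_t = x_0 * exp((mu - sigma^2/2) t + sigma B_t).
With mu = -6/5, sigma = 1/5, x_0 = 3/4, this gives:
  X_t = 3/4 * exp((-61/50) * t + (1/5) * B_t).
Since sigma*B_t ~ Normal(0, sigma^2 t), E[exp(sigma*B_t)] = exp(sigma^2 t / 2); so E[X_t] = x_0 * exp((mu - sigma^2/2) t) * exp(sigma^2 t / 2) = x_0 * exp(mu t) = 3*exp(-6*t/5)/4.
Var(X_t) = E[X_t^2] - (E[X_t])^2 = x_0^2 * exp(2 mu t) * (exp(sigma^2 t) - 1) = (9*exp(t/25) - 9)*exp(-12*t/5)/16.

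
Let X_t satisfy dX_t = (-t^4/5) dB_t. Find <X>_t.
<X>_t = t^9/225

For an Itô process dX_t = a(t) dt + b(t) dB_t, the quadratic variation is <X>_t = int_0^t b(s)^2 ds (the drift term does not contribute). Here b(s) = -s^4/5, so
  b(s)^2 = s^8/25.
Integrating from 0 to t:
  <X>_t = int_0^t (s^8/25) ds = t^9/225.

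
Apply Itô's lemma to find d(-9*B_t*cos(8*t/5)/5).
d(-9*B_t*cos(8*t/5)/5) = (72*B_t*sin(8*t/5)/25) dt + (-9*cos(8*t/5)/5) dB_t

Itô's formula for f(t, x): d f(t, B_t) = (f_t + (1/2) f_xx) dt + f_x dB_t. Compute partials of f(t, x) = -9*x*cos(8*t/5)/5:
  f_t(t,x)  = 72*x*sin(8*t/5)/25
  f_x(t,x)  = -9*cos(8*t/5)/5
  f_xx(t,x) = 0
Assemble drift = f_t + (1/2) f_xx = 72*x*sin(8*t/5)/25 and diffusion = f_x = -9*cos(8*t/5)/5. Substituting x = B_t:
  d(-9*B_t*cos(8*t/5)/5) = (72*B_t*sin(8*t/5)/25) dt + (-9*cos(8*t/5)/5) dB_t.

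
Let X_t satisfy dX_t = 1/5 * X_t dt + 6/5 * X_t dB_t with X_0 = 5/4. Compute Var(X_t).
Var(X_t) = 25*(exp(36*t/25) - 1)*exp(2*t/5)/16

For GBM dX = mu X dt + sigma X dB with X_0 = x_0, apply Itô to Y = log X: dY = (mu - sigma^2/2) dt + sigma dB, so Y_t = log(x_0) + (mu - sigma^2/2) t + sigma B_t and hence X_t = x_0 * exp((mu - sigma^2/2) t + sigma B_t).
With mu = 1/5, sigma = 6/5, x_0 = 5/4, this gives:
  X_t = 5/4 * exp((-13/25) * t + (6/5) * B_t).
Since sigma*B_t ~ Normal(0, sigma^2 t), E[exp(sigma*B_t)] = exp(sigma^2 t / 2); so E[X_t] = x_0 * exp((mu - sigma^2/2) t) * exp(sigma^2 t / 2) = x_0 * exp(mu t) = 5*exp(t/5)/4.
Var(X_t) = E[X_t^2] - (E[X_t])^2 = x_0^2 * exp(2 mu t) * (exp(sigma^2 t) - 1) = 25*(exp(36*t/25) - 1)*exp(2*t/5)/16.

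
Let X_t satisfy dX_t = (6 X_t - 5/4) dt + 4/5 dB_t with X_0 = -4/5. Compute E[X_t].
E[X_t] = 5/24 - 121*exp(6*t)/120

Taking expectations and using E[dB_t] = 0, the mean m(t) = E[X_t] satisfies the ODE m'(t) = a m(t) + b with m(0) = x_0. With a = 6, b = -5/4, x_0 = -4/5, the solution is
  m(t) = x_0 * exp(a t) + (b/a) * (exp(a t) - 1)
       = (-4/5) * exp(6 t) + ((-5/4)/6) * (exp(6 t) - 1)
       = 5/24 - 121*exp(6*t)/120.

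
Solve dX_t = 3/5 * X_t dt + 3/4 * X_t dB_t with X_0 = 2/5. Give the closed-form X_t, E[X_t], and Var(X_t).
X_t = 2/5 * exp((51/160) t + (3/4) B_t); E[X_t] = 2*exp(3*t/5)/5; Var(X_t) = 4*(exp(9*t/16) - 1)*exp(6*t/5)/25

For GBM dX = mu X dt + sigma X dB with X_0 = x_0, apply Itô to Y = log X: dY = (mu - sigma^2/2) dt + sigma dB, so Y_t = log(x_0) + (mu - sigma^2/2) t + sigma B_t and hence X_t = x_0 * exp((mu - sigma^2/2) t + sigma B_t).
With mu = 3/5, sigma = 3/4, x_0 = 2/5, this gives:
  X_t = 2/5 * exp((51/160) * t + (3/4) * B_t).
Since sigma*B_t ~ Normal(0, sigma^2 t), E[exp(sigma*B_t)] = exp(sigma^2 t / 2); so E[X_t] = x_0 * exp((mu - sigma^2/2) t) * exp(sigma^2 t / 2) = x_0 * exp(mu t) = 2*exp(3*t/5)/5.
Var(X_t) = E[X_t^2] - (E[X_t])^2 = x_0^2 * exp(2 mu t) * (exp(sigma^2 t) - 1) = 4*(exp(9*t/16) - 1)*exp(6*t/5)/25.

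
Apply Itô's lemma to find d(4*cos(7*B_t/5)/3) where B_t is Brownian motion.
d(4*cos(7*B_t/5)/3) = (-98*cos(7*B_t/5)/75) dt + (-28*sin(7*B_t/5)/15) dB_t

Itô's formula for f(B_t) gives d f(B_t) = f'(B_t) dB_t + (1/2) f''(B_t) dt. Compute derivatives of f(x) = 4*cos(7*x/5)/3:
  f'(x)  = -28*sin(7*x/5)/15
  f''(x) = -196*cos(7*x/5)/75
Substitute x = B_t and multiply the f'' term by 1/2:
  drift     = (1/2) * (-196*cos(7*x/5)/75) evaluated at B_t = -98*cos(7*B_t/5)/75
  diffusion = (-28*sin(7*x/5)/15) evaluated at B_t = -28*sin(7*B_t/5)/15
Therefore d(4*cos(7*B_t/5)/3) = (-98*cos(7*B_t/5)/75) dt + (-28*sin(7*B_t/5)/15) dB_t.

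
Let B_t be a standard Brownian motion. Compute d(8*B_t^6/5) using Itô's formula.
d(8*B_t^6/5) = (24*B_t^4) dt + (48*B_t^5/5) dB_t

Itô's formula for f(B_t) gives d f(B_t) = f'(B_t) dB_t + (1/2) f''(B_t) dt. Compute derivatives of f(x) = 8*x^6/5:
  f'(x)  = 48*x^5/5
  f''(x) = 48*x^4
Substitute x = B_t and multiply the f'' term by 1/2:
  drift     = (1/2) * (48*x^4) evaluated at B_t = 24*B_t^4
  diffusion = (48*x^5/5) evaluated at B_t = 48*B_t^5/5
Therefore d(8*B_t^6/5) = (24*B_t^4) dt + (48*B_t^5/5) dB_t.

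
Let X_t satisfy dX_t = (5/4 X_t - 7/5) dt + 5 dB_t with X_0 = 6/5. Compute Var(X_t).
Var(X_t) = 10*exp(5*t/2) - 10

The variance V(t) = Var(X_t) satisfies V'(t) = 2 a V(t) + c^2 with V(0) = 0 (drift coefficient is linear in X, diffusion is constant). With a = 5/4, c = 5, the solution is
  V(t) = (c^2 / (2 a)) * (exp(2 a t) - 1)
       = (5^2 / (2*(5/4))) * (exp((5/2) t) - 1)
       = 10*exp(5*t/2) - 10.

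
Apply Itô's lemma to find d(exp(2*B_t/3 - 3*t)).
d(exp(2*B_t/3 - 3*t)) = (-25*exp(2*B_t/3 - 3*t)/9) dt + (2*exp(2*B_t/3 - 3*t)/3) dB_t

Itô's formula for f(t, x): d f(t, B_t) = (f_t + (1/2) f_xx) dt + f_x dB_t. Compute partials of f(t, x) = exp(-3*t + 2*x/3):
  f_t(t,x)  = -3*exp(-3*t + 2*x/3)
  f_x(t,x)  = 2*exp(-3*t + 2*x/3)/3
  f_xx(t,x) = 4*exp(-3*t + 2*x/3)/9
Assemble drift = f_t + (1/2) f_xx = -25*exp(-3*t + 2*x/3)/9 and diffusion = f_x = 2*exp(-3*t + 2*x/3)/3. Substituting x = B_t:
  d(exp(2*B_t/3 - 3*t)) = (-25*exp(2*B_t/3 - 3*t)/9) dt + (2*exp(2*B_t/3 - 3*t)/3) dB_t.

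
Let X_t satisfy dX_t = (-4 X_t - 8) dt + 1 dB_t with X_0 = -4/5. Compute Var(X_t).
Var(X_t) = 1/8 - exp(-8*t)/8

The variance V(t) = Var(X_t) satisfies V'(t) = 2 a V(t) + c^2 with V(0) = 0 (drift coefficient is linear in X, diffusion is constant). With a = -4, c = 1, the solution is
  V(t) = (c^2 / (2 a)) * (exp(2 a t) - 1)
       = (1^2 / (2*(-4))) * (exp((-8) t) - 1)
       = 1/8 - exp(-8*t)/8.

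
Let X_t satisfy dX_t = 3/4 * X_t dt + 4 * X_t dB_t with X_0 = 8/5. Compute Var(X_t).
Var(X_t) = 64*(exp(16*t) - 1)*exp(3*t/2)/25

For GBM dX = mu X dt + sigma X dB with X_0 = x_0, apply Itô to Y = log X: dY = (mu - sigma^2/2) dt + sigma dB, so Y_t = log(x_0) + (mu - sigma^2/2) t + sigma B_t and hence X_t = x_0 * exp((mu - sigma^2/2) t + sigma B_t).
With mu = 3/4, sigma = 4, x_0 = 8/5, this gives:
  X_t = 8/5 * exp((-29/4) * t + (4) * B_t).
Since sigma*B_t ~ Normal(0, sigma^2 t), E[exp(sigma*B_t)] = exp(sigma^2 t / 2); so E[X_t] = x_0 * exp((mu - sigma^2/2) t) * exp(sigma^2 t / 2) = x_0 * exp(mu t) = 8*exp(3*t/4)/5.
Var(X_t) = E[X_t^2] - (E[X_t])^2 = x_0^2 * exp(2 mu t) * (exp(sigma^2 t) - 1) = 64*(exp(16*t) - 1)*exp(3*t/2)/25.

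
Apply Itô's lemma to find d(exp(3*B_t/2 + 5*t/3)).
d(exp(3*B_t/2 + 5*t/3)) = (67*exp(3*B_t/2 + 5*t/3)/24) dt + (3*exp(3*B_t/2 + 5*t/3)/2) dB_t

Itô's formula for f(t, x): d f(t, B_t) = (f_t + (1/2) f_xx) dt + f_x dB_t. Compute partials of f(t, x) = exp(5*t/3 + 3*x/2):
  f_t(t,x)  = 5*exp(5*t/3 + 3*x/2)/3
  f_x(t,x)  = 3*exp(5*t/3 + 3*x/2)/2
  f_xx(t,x) = 9*exp(5*t/3 + 3*x/2)/4
Assemble drift = f_t + (1/2) f_xx = 67*exp(5*t/3 + 3*x/2)/24 and diffusion = f_x = 3*exp(5*t/3 + 3*x/2)/2. Substituting x = B_t:
  d(exp(3*B_t/2 + 5*t/3)) = (67*exp(3*B_t/2 + 5*t/3)/24) dt + (3*exp(3*B_t/2 + 5*t/3)/2) dB_t.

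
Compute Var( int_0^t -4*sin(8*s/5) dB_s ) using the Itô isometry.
Var = 8*t - 5*sin(8*t/5)*cos(8*t/5)

The Itô integral of a deterministic integrand f(s) has mean 0 because each increment f(s) * (B_{s+ds} - B_s) has mean 0. By the Itô isometry:
  Var( int_0^t f(s) dB_s ) = E[ (int_0^t f(s) dB_s)^2 ] = int_0^t f(s)^2 ds.
Here f(s) = -4*sin(8*s/5), so f(s)^2 = 16*sin(8*s/5)^2. Integrate:
  int_0^t (16*sin(8*s/5)^2) ds = 8*t - 5*sin(8*t/5)*cos(8*t/5).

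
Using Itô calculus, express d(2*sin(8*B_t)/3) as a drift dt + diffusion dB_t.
d(2*sin(8*B_t)/3) = (-64*sin(8*B_t)/3) dt + (16*cos(8*B_t)/3) dB_t

Itô's formula for f(B_t) gives d f(B_t) = f'(B_t) dB_t + (1/2) f''(B_t) dt. Compute derivatives of f(x) = 2*sin(8*x)/3:
  f'(x)  = 16*cos(8*x)/3
  f''(x) = -128*sin(8*x)/3
Substitute x = B_t and multiply the f'' term by 1/2:
  drift     = (1/2) * (-128*sin(8*x)/3) evaluated at B_t = -64*sin(8*B_t)/3
  diffusion = (16*cos(8*x)/3) evaluated at B_t = 16*cos(8*B_t)/3
Therefore d(2*sin(8*B_t)/3) = (-64*sin(8*B_t)/3) dt + (16*cos(8*B_t)/3) dB_t.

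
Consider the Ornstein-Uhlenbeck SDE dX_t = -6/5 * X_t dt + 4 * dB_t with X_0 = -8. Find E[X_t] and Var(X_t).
E[X_t] = -8*exp(-6*t/5); Var(X_t) = 20/3 - 20*exp(-12*t/5)/3

The OU SDE dX = -theta X dt + sigma dB admits the integrating factor exp(theta t): d(exp(theta t) X_t) = sigma exp(theta t) dB_t. Integrating from 0 to t:
  X_t = x_0 * exp(-theta t) + sigma * int_0^t exp(-theta (t-s)) dB_s.
The Itô integral has mean 0 and (by the Itô isometry) variance sigma^2 * int_0^t exp(-2 theta (t - s)) ds = sigma^2 * (1 - exp(-2 theta t)) / (2 theta).
With theta = 6/5, sigma = 4, x_0 = -8:
  E[X_t] = -8 * exp(-6/5 t) = -8*exp(-6*t/5)
  Var(X_t) = (4)^2 * (1 - exp(-2*6/5 t)) / (2 * 6/5) = 20/3 - 20*exp(-12*t/5)/3.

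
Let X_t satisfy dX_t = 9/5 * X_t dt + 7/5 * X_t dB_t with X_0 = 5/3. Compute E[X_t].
E[X_t] = 5*exp(9*t/5)/3

For GBM dX = mu X dt + sigma X dB with X_0 = x_0, apply Itô to Y = log X: dY = (mu - sigma^2/2) dt + sigma dB, so Y_t = log(x_0) + (mu - sigma^2/2) t + sigma B_t and hence X_t = x_0 * exp((mu - sigma^2/2) t + sigma B_t).
With mu = 9/5, sigma = 7/5, x_0 = 5/3, this gives:
  X_t = 5/3 * exp((41/50) * t + (7/5) * B_t).
Since sigma*B_t ~ Normal(0, sigma^2 t), E[exp(sigma*B_t)] = exp(sigma^2 t / 2); so E[X_t] = x_0 * exp((mu - sigma^2/2) t) * exp(sigma^2 t / 2) = x_0 * exp(mu t) = 5*exp(9*t/5)/3.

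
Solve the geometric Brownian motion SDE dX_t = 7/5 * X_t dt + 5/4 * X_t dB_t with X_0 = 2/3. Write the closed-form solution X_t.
X_t = 2/3 * exp((99/160) * t + (5/4) * B_t)

For GBM dX = mu X dt + sigma X dB with X_0 = x_0, apply Itô to Y = log X: dY = (mu - sigma^2/2) dt + sigma dB, so Y_t = log(x_0) + (mu - sigma^2/2) t + sigma B_t and hence X_t = x_0 * exp((mu - sigma^2/2) t + sigma B_t).
With mu = 7/5, sigma = 5/4, x_0 = 2/3, this gives:
  X_t = 2/3 * exp((99/160) * t + (5/4) * B_t).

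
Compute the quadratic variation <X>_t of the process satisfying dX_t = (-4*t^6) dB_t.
<X>_t = 16*t^13/13

For an Itô process dX_t = a(t) dt + b(t) dB_t, the quadratic variation is <X>_t = int_0^t b(s)^2 ds (the drift term does not contribute). Here b(s) = -4*s^6, so
  b(s)^2 = 16*s^12.
Integrating from 0 to t:
  <X>_t = int_0^t (16*s^12) ds = 16*t^13/13.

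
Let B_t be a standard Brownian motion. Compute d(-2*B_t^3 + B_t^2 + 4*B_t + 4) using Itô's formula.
d(-2*B_t^3 + B_t^2 + 4*B_t + 4) = (1 - 6*B_t) dt + (-6*B_t^2 + 2*B_t + 4) dB_t

Itô's formula for f(B_t) gives d f(B_t) = f'(B_t) dB_t + (1/2) f''(B_t) dt. Compute derivatives of f(x) = -2*x^3 + x^2 + 4*x + 4:
  f'(x)  = -6*x^2 + 2*x + 4
  f''(x) = 2 - 12*x
Substitute x = B_t and multiply the f'' term by 1/2:
  drift     = (1/2) * (2 - 12*x) evaluated at B_t = 1 - 6*B_t
  diffusion = (-6*x^2 + 2*x + 4) evaluated at B_t = -6*B_t^2 + 2*B_t + 4
Therefore d(-2*B_t^3 + B_t^2 + 4*B_t + 4) = (1 - 6*B_t) dt + (-6*B_t^2 + 2*B_t + 4) dB_t.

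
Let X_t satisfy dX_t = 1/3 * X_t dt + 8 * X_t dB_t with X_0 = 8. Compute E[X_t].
E[X_t] = 8*exp(t/3)

For GBM dX = mu X dt + sigma X dB with X_0 = x_0, apply Itô to Y = log X: dY = (mu - sigma^2/2) dt + sigma dB, so Y_t = log(x_0) + (mu - sigma^2/2) t + sigma B_t and hence X_t = x_0 * exp((mu - sigma^2/2) t + sigma B_t).
With mu = 1/3, sigma = 8, x_0 = 8, this gives:
  X_t = 8 * exp((-95/3) * t + (8) * B_t).
Since sigma*B_t ~ Normal(0, sigma^2 t), E[exp(sigma*B_t)] = exp(sigma^2 t / 2); so E[X_t] = x_0 * exp((mu - sigma^2/2) t) * exp(sigma^2 t / 2) = x_0 * exp(mu t) = 8*exp(t/3).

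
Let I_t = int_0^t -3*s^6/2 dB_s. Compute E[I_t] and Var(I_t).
E[I_t] = 0; Var(I_t) = 9*t^13/52

The Itô integral of a deterministic integrand f(s) has mean 0 because each increment f(s) * (B_{s+ds} - B_s) has mean 0. By the Itô isometry:
  Var( int_0^t f(s) dB_s ) = E[ (int_0^t f(s) dB_s)^2 ] = int_0^t f(s)^2 ds.
Here f(s) = -3*s^6/2, so f(s)^2 = 9*s^12/4. Integrate:
  int_0^t (9*s^12/4) ds = 9*t^13/52.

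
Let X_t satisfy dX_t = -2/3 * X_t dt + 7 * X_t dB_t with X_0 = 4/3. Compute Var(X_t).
Var(X_t) = (16*exp(49*t) - 16)*exp(-4*t/3)/9

For GBM dX = mu X dt + sigma X dB with X_0 = x_0, apply Itô to Y = log X: dY = (mu - sigma^2/2) dt + sigma dB, so Y_t = log(x_0) + (mu - sigma^2/2) t + sigma B_t and hence X_t = x_0 * exp((mu - sigma^2/2) t + sigma B_t).
With mu = -2/3, sigma = 7, x_0 = 4/3, this gives:
  X_t = 4/3 * exp((-151/6) * t + (7) * B_t).
Since sigma*B_t ~ Normal(0, sigma^2 t), E[exp(sigma*B_t)] = exp(sigma^2 t / 2); so E[X_t] = x_0 * exp((mu - sigma^2/2) t) * exp(sigma^2 t / 2) = x_0 * exp(mu t) = 4*exp(-2*t/3)/3.
Var(X_t) = E[X_t^2] - (E[X_t])^2 = x_0^2 * exp(2 mu t) * (exp(sigma^2 t) - 1) = (16*exp(49*t) - 16)*exp(-4*t/3)/9.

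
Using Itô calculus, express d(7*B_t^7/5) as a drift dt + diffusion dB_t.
d(7*B_t^7/5) = (147*B_t^5/5) dt + (49*B_t^6/5) dB_t

Itô's formula for f(B_t) gives d f(B_t) = f'(B_t) dB_t + (1/2) f''(B_t) dt. Compute derivatives of f(x) = 7*x^7/5:
  f'(x)  = 49*x^6/5
  f''(x) = 294*x^5/5
Substitute x = B_t and multiply the f'' term by 1/2:
  drift     = (1/2) * (294*x^5/5) evaluated at B_t = 147*B_t^5/5
  diffusion = (49*x^6/5) evaluated at B_t = 49*B_t^6/5
Therefore d(7*B_t^7/5) = (147*B_t^5/5) dt + (49*B_t^6/5) dB_t.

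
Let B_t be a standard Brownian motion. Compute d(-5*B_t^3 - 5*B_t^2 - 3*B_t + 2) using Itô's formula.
d(-5*B_t^3 - 5*B_t^2 - 3*B_t + 2) = (-15*B_t - 5) dt + (-15*B_t^2 - 10*B_t - 3) dB_t

Itô's formula for f(B_t) gives d f(B_t) = f'(B_t) dB_t + (1/2) f''(B_t) dt. Compute derivatives of f(x) = -5*x^3 - 5*x^2 - 3*x + 2:
  f'(x)  = -15*x^2 - 10*x - 3
  f''(x) = -30*x - 10
Substitute x = B_t and multiply the f'' term by 1/2:
  drift     = (1/2) * (-30*x - 10) evaluated at B_t = -15*B_t - 5
  diffusion = (-15*x^2 - 10*x - 3) evaluated at B_t = -15*B_t^2 - 10*B_t - 3
Therefore d(-5*B_t^3 - 5*B_t^2 - 3*B_t + 2) = (-15*B_t - 5) dt + (-15*B_t^2 - 10*B_t - 3) dB_t.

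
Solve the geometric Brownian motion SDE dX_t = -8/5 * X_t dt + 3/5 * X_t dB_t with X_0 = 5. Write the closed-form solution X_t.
X_t = 5 * exp((-89/50) * t + (3/5) * B_t)

For GBM dX = mu X dt + sigma X dB with X_0 = x_0, apply Itô to Y = log X: dY = (mu - sigma^2/2) dt + sigma dB, so Y_t = log(x_0) + (mu - sigma^2/2) t + sigma B_t and hence X_t = x_0 * exp((mu - sigma^2/2) t + sigma B_t).
With mu = -8/5, sigma = 3/5, x_0 = 5, this gives:
  X_t = 5 * exp((-89/50) * t + (3/5) * B_t).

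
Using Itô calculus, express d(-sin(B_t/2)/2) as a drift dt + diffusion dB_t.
d(-sin(B_t/2)/2) = (sin(B_t/2)/16) dt + (-cos(B_t/2)/4) dB_t

Itô's formula for f(B_t) gives d f(B_t) = f'(B_t) dB_t + (1/2) f''(B_t) dt. Compute derivatives of f(x) = -sin(x/2)/2:
  f'(x)  = -cos(x/2)/4
  f''(x) = sin(x/2)/8
Substitute x = B_t and multiply the f'' term by 1/2:
  drift     = (1/2) * (sin(x/2)/8) evaluated at B_t = sin(B_t/2)/16
  diffusion = (-cos(x/2)/4) evaluated at B_t = -cos(B_t/2)/4
Therefore d(-sin(B_t/2)/2) = (sin(B_t/2)/16) dt + (-cos(B_t/2)/4) dB_t.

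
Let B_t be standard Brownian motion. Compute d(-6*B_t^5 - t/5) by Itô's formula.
d(-6*B_t^5 - t/5) = (-60*B_t^3 - 1/5) dt + (-30*B_t^4) dB_t

Itô's formula for f(t, x): d f(t, B_t) = (f_t + (1/2) f_xx) dt + f_x dB_t. Compute partials of f(t, x) = -t/5 - 6*x^5:
  f_t(t,x)  = -1/5
  f_x(t,x)  = -30*x^4
  f_xx(t,x) = -120*x^3
Assemble drift = f_t + (1/2) f_xx = -60*x^3 - 1/5 and diffusion = f_x = -30*x^4. Substituting x = B_t:
  d(-6*B_t^5 - t/5) = (-60*B_t^3 - 1/5) dt + (-30*B_t^4) dB_t.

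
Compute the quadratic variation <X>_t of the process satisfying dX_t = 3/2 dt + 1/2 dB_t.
<X>_t = t/4

For an Itô process dX_t = a(t) dt + b(t) dB_t, the quadratic variation is <X>_t = int_0^t b(s)^2 ds (the drift term does not contribute). Here b(s) = 1/2, so
  b(s)^2 = 1/4.
Integrating from 0 to t:
  <X>_t = int_0^t (1/4) ds = t/4.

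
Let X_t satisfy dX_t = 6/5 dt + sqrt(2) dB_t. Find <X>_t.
<X>_t = 2*t

For an Itô process dX_t = a(t) dt + b(t) dB_t, the quadratic variation is <X>_t = int_0^t b(s)^2 ds (the drift term does not contribute). Here b(s) = sqrt(2), so
  b(s)^2 = 2.
Integrating from 0 to t:
  <X>_t = int_0^t (2) ds = 2*t.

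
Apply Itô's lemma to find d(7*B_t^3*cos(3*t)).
d(7*B_t^3*cos(3*t)) = (21*B_t*(-B_t^2*sin(3*t) + cos(3*t))) dt + (21*B_t^2*cos(3*t)) dB_t

Itô's formula for f(t, x): d f(t, B_t) = (f_t + (1/2) f_xx) dt + f_x dB_t. Compute partials of f(t, x) = 7*x^3*cos(3*t):
  f_t(t,x)  = -21*x^3*sin(3*t)
  f_x(t,x)  = 21*x^2*cos(3*t)
  f_xx(t,x) = 42*x*cos(3*t)
Assemble drift = f_t + (1/2) f_xx = 21*x*(-x^2*sin(3*t) + cos(3*t)) and diffusion = f_x = 21*x^2*cos(3*t). Substituting x = B_t:
  d(7*B_t^3*cos(3*t)) = (21*B_t*(-B_t^2*sin(3*t) + cos(3*t))) dt + (21*B_t^2*cos(3*t)) dB_t.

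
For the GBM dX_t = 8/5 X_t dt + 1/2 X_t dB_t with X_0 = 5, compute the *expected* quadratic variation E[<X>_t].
E[<X>_t] = 125*exp(69*t/20)/69 - 125/69

<X>_t = int_0^t ((1/2) * X_s)^2 ds. Taking expectation inside the integral: E[<X>_t] = (1/2)^2 * int_0^t E[X_s^2] ds. For GBM, E[X_s^2] = x_0^2 * exp((2 mu + sigma^2) s). Integrating:
  E[<X>_t] = (1/2)^2 * 5^2 * (exp((2*(8/5) + (1/2)^2) t) - 1) / (2*(8/5) + (1/2)^2)
           = (1/2)^2 * 5^2 * (exp((69/20) t) - 1) / (69/20) = 125*exp(69*t/20)/69 - 125/69.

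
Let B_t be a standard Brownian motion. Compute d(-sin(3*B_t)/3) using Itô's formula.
d(-sin(3*B_t)/3) = (3*sin(3*B_t)/2) dt + (-cos(3*B_t)) dB_t

Itô's formula for f(B_t) gives d f(B_t) = f'(B_t) dB_t + (1/2) f''(B_t) dt. Compute derivatives of f(x) = -sin(3*x)/3:
  f'(x)  = -cos(3*x)
  f''(x) = 3*sin(3*x)
Substitute x = B_t and multiply the f'' term by 1/2:
  drift     = (1/2) * (3*sin(3*x)) evaluated at B_t = 3*sin(3*B_t)/2
  diffusion = (-cos(3*x)) evaluated at B_t = -cos(3*B_t)
Therefore d(-sin(3*B_t)/3) = (3*sin(3*B_t)/2) dt + (-cos(3*B_t)) dB_t.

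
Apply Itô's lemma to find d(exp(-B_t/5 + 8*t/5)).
d(exp(-B_t/5 + 8*t/5)) = (81*exp(-B_t/5 + 8*t/5)/50) dt + (-exp(-B_t/5 + 8*t/5)/5) dB_t

Itô's formula for f(t, x): d f(t, B_t) = (f_t + (1/2) f_xx) dt + f_x dB_t. Compute partials of f(t, x) = exp(8*t/5 - x/5):
  f_t(t,x)  = 8*exp(8*t/5 - x/5)/5
  f_x(t,x)  = -exp(8*t/5 - x/5)/5
  f_xx(t,x) = exp(8*t/5 - x/5)/25
Assemble drift = f_t + (1/2) f_xx = 81*exp(8*t/5 - x/5)/50 and diffusion = f_x = -exp(8*t/5 - x/5)/5. Substituting x = B_t:
  d(exp(-B_t/5 + 8*t/5)) = (81*exp(-B_t/5 + 8*t/5)/50) dt + (-exp(-B_t/5 + 8*t/5)/5) dB_t.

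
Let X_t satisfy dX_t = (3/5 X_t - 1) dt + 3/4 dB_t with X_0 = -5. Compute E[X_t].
E[X_t] = 5/3 - 20*exp(3*t/5)/3

Taking expectations and using E[dB_t] = 0, the mean m(t) = E[X_t] satisfies the ODE m'(t) = a m(t) + b with m(0) = x_0. With a = 3/5, b = -1, x_0 = -5, the solution is
  m(t) = x_0 * exp(a t) + (b/a) * (exp(a t) - 1)
       = (-5) * exp((3/5) t) + ((-1)/(3/5)) * (exp((3/5) t) - 1)
       = 5/3 - 20*exp(3*t/5)/3.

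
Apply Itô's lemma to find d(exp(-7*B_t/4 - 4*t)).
d(exp(-7*B_t/4 - 4*t)) = (-79*exp(-7*B_t/4 - 4*t)/32) dt + (-7*exp(-7*B_t/4 - 4*t)/4) dB_t

Itô's formula for f(t, x): d f(t, B_t) = (f_t + (1/2) f_xx) dt + f_x dB_t. Compute partials of f(t, x) = exp(-4*t - 7*x/4):
  f_t(t,x)  = -4*exp(-4*t - 7*x/4)
  f_x(t,x)  = -7*exp(-4*t - 7*x/4)/4
  f_xx(t,x) = 49*exp(-4*t - 7*x/4)/16
Assemble drift = f_t + (1/2) f_xx = -79*exp(-4*t - 7*x/4)/32 and diffusion = f_x = -7*exp(-4*t - 7*x/4)/4. Substituting x = B_t:
  d(exp(-7*B_t/4 - 4*t)) = (-79*exp(-7*B_t/4 - 4*t)/32) dt + (-7*exp(-7*B_t/4 - 4*t)/4) dB_t.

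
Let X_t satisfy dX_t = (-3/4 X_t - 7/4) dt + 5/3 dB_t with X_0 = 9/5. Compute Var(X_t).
Var(X_t) = 50/27 - 50*exp(-3*t/2)/27

The variance V(t) = Var(X_t) satisfies V'(t) = 2 a V(t) + c^2 with V(0) = 0 (drift coefficient is linear in X, diffusion is constant). With a = -3/4, c = 5/3, the solution is
  V(t) = (c^2 / (2 a)) * (exp(2 a t) - 1)
       = ((5/3)^2 / (2*(-3/4))) * (exp((-3/2) t) - 1)
       = 50/27 - 50*exp(-3*t/2)/27.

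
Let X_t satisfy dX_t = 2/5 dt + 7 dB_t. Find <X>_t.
<X>_t = 49*t

For an Itô process dX_t = a(t) dt + b(t) dB_t, the quadratic variation is <X>_t = int_0^t b(s)^2 ds (the drift term does not contribute). Here b(s) = 7, so
  b(s)^2 = 49.
Integrating from 0 to t:
  <X>_t = int_0^t (49) ds = 49*t.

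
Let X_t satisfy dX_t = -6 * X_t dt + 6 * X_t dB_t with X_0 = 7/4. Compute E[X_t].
E[X_t] = 7*exp(-6*t)/4

For GBM dX = mu X dt + sigma X dB with X_0 = x_0, apply Itô to Y = log X: dY = (mu - sigma^2/2) dt + sigma dB, so Y_t = log(x_0) + (mu - sigma^2/2) t + sigma B_t and hence X_t = x_0 * exp((mu - sigma^2/2) t + sigma B_t).
With mu = -6, sigma = 6, x_0 = 7/4, this gives:
  X_t = 7/4 * exp((-24) * t + (6) * B_t).
Since sigma*B_t ~ Normal(0, sigma^2 t), E[exp(sigma*B_t)] = exp(sigma^2 t / 2); so E[X_t] = x_0 * exp((mu - sigma^2/2) t) * exp(sigma^2 t / 2) = x_0 * exp(mu t) = 7*exp(-6*t)/4.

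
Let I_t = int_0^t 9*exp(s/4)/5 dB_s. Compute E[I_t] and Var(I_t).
E[I_t] = 0; Var(I_t) = 162*exp(t/2)/25 - 162/25

The Itô integral of a deterministic integrand f(s) has mean 0 because each increment f(s) * (B_{s+ds} - B_s) has mean 0. By the Itô isometry:
  Var( int_0^t f(s) dB_s ) = E[ (int_0^t f(s) dB_s)^2 ] = int_0^t f(s)^2 ds.
Here f(s) = 9*exp(s/4)/5, so f(s)^2 = 81*exp(s/2)/25. Integrate:
  int_0^t (81*exp(s/2)/25) ds = 162*exp(t/2)/25 - 162/25.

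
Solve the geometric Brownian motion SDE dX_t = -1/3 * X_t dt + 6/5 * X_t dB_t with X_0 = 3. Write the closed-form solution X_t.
X_t = 3 * exp((-79/75) * t + (6/5) * B_t)

For GBM dX = mu X dt + sigma X dB with X_0 = x_0, apply Itô to Y = log X: dY = (mu - sigma^2/2) dt + sigma dB, so Y_t = log(x_0) + (mu - sigma^2/2) t + sigma B_t and hence X_t = x_0 * exp((mu - sigma^2/2) t + sigma B_t).
With mu = -1/3, sigma = 6/5, x_0 = 3, this gives:
  X_t = 3 * exp((-79/75) * t + (6/5) * B_t).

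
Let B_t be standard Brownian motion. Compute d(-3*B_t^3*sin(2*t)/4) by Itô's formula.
d(-3*B_t^3*sin(2*t)/4) = (-3*B_t*(2*B_t^2*cos(2*t) + 3*sin(2*t))/4) dt + (-9*B_t^2*sin(2*t)/4) dB_t

Itô's formula for f(t, x): d f(t, B_t) = (f_t + (1/2) f_xx) dt + f_x dB_t. Compute partials of f(t, x) = -3*x^3*sin(2*t)/4:
  f_t(t,x)  = -3*x^3*cos(2*t)/2
  f_x(t,x)  = -9*x^2*sin(2*t)/4
  f_xx(t,x) = -9*x*sin(2*t)/2
Assemble drift = f_t + (1/2) f_xx = -3*x*(2*x^2*cos(2*t) + 3*sin(2*t))/4 and diffusion = f_x = -9*x^2*sin(2*t)/4. Substituting x = B_t:
  d(-3*B_t^3*sin(2*t)/4) = (-3*B_t*(2*B_t^2*cos(2*t) + 3*sin(2*t))/4) dt + (-9*B_t^2*sin(2*t)/4) dB_t.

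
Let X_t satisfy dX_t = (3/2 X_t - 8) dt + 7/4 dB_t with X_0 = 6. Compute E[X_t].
E[X_t] = 2*exp(3*t/2)/3 + 16/3

Taking expectations and using E[dB_t] = 0, the mean m(t) = E[X_t] satisfies the ODE m'(t) = a m(t) + b with m(0) = x_0. With a = 3/2, b = -8, x_0 = 6, the solution is
  m(t) = x_0 * exp(a t) + (b/a) * (exp(a t) - 1)
       = 6 * exp((3/2) t) + ((-8)/(3/2)) * (exp((3/2) t) - 1)
       = 2*exp(3*t/2)/3 + 16/3.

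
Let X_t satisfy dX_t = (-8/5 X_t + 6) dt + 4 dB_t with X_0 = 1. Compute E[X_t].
E[X_t] = 15/4 - 11*exp(-8*t/5)/4

Taking expectations and using E[dB_t] = 0, the mean m(t) = E[X_t] satisfies the ODE m'(t) = a m(t) + b with m(0) = x_0. With a = -8/5, b = 6, x_0 = 1, the solution is
  m(t) = x_0 * exp(a t) + (b/a) * (exp(a t) - 1)
       = 1 * exp((-8/5) t) + (6/(-8/5)) * (exp((-8/5) t) - 1)
       = 15/4 - 11*exp(-8*t/5)/4.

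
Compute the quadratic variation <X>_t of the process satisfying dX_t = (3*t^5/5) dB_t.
<X>_t = 9*t^11/275

For an Itô process dX_t = a(t) dt + b(t) dB_t, the quadratic variation is <X>_t = int_0^t b(s)^2 ds (the drift term does not contribute). Here b(s) = 3*s^5/5, so
  b(s)^2 = 9*s^10/25.
Integrating from 0 to t:
  <X>_t = int_0^t (9*s^10/25) ds = 9*t^11/275.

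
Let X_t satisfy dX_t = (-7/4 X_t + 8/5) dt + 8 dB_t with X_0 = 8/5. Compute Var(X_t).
Var(X_t) = 128/7 - 128*exp(-7*t/2)/7

The variance V(t) = Var(X_t) satisfies V'(t) = 2 a V(t) + c^2 with V(0) = 0 (drift coefficient is linear in X, diffusion is constant). With a = -7/4, c = 8, the solution is
  V(t) = (c^2 / (2 a)) * (exp(2 a t) - 1)
       = (8^2 / (2*(-7/4))) * (exp((-7/2) t) - 1)
       = 128/7 - 128*exp(-7*t/2)/7.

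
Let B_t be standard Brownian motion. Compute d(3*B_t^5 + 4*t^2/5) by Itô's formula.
d(3*B_t^5 + 4*t^2/5) = (30*B_t^3 + 8*t/5) dt + (15*B_t^4) dB_t

Itô's formula for f(t, x): d f(t, B_t) = (f_t + (1/2) f_xx) dt + f_x dB_t. Compute partials of f(t, x) = 4*t^2/5 + 3*x^5:
  f_t(t,x)  = 8*t/5
  f_x(t,x)  = 15*x^4
  f_xx(t,x) = 60*x^3
Assemble drift = f_t + (1/2) f_xx = 8*t/5 + 30*x^3 and diffusion = f_x = 15*x^4. Substituting x = B_t:
  d(3*B_t^5 + 4*t^2/5) = (30*B_t^3 + 8*t/5) dt + (15*B_t^4) dB_t.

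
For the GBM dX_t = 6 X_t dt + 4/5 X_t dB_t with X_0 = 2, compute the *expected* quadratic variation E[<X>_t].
E[<X>_t] = 16*exp(316*t/25)/79 - 16/79

<X>_t = int_0^t ((4/5) * X_s)^2 ds. Taking expectation inside the integral: E[<X>_t] = (4/5)^2 * int_0^t E[X_s^2] ds. For GBM, E[X_s^2] = x_0^2 * exp((2 mu + sigma^2) s). Integrating:
  E[<X>_t] = (4/5)^2 * 2^2 * (exp((2*6 + (4/5)^2) t) - 1) / (2*6 + (4/5)^2)
           = (4/5)^2 * 2^2 * (exp((316/25) t) - 1) / (316/25) = 16*exp(316*t/25)/79 - 16/79.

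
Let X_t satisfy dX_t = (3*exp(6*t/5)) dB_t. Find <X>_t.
<X>_t = 15*exp(12*t/5)/4 - 15/4

For an Itô process dX_t = a(t) dt + b(t) dB_t, the quadratic variation is <X>_t = int_0^t b(s)^2 ds (the drift term does not contribute). Here b(s) = 3*exp(6*s/5), so
  b(s)^2 = 9*exp(12*s/5).
Integrating from 0 to t:
  <X>_t = int_0^t (9*exp(12*s/5)) ds = 15*exp(12*t/5)/4 - 15/4.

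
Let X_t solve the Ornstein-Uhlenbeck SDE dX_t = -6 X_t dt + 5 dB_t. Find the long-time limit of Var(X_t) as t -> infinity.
lim Var(X_t) = 25/12

The OU SDE dX = -theta X dt + sigma dB admits the integrating factor exp(theta t): d(exp(theta t) X_t) = sigma exp(theta t) dB_t. Integrating from 0 to t gives X_t = x_0 * exp(-theta t) + sigma * int_0^t exp(-theta (t-s)) dB_s for any initial x_0. The Itô integral has variance (by the Itô isometry) sigma^2 * int_0^t exp(-2 theta (t - s)) ds = sigma^2 * (1 - exp(-2 theta t)) / (2 theta), independent of x_0.
With theta = 6, sigma = 5:
  Var(X_t) = (5)^2 * (1 - exp(-2*6 t)) / (2 * 6) = 25/12 - 25*exp(-12*t)/12.
As t -> infinity, exp(-2*6 t) -> 0, so the stationary variance is sigma^2 / (2 theta) = 25/12.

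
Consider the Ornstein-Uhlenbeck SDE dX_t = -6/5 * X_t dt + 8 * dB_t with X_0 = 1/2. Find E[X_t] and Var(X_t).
E[X_t] = exp(-6*t/5)/2; Var(X_t) = 80/3 - 80*exp(-12*t/5)/3

The OU SDE dX = -theta X dt + sigma dB admits the integrating factor exp(theta t): d(exp(theta t) X_t) = sigma exp(theta t) dB_t. Integrating from 0 to t:
  X_t = x_0 * exp(-theta t) + sigma * int_0^t exp(-theta (t-s)) dB_s.
The Itô integral has mean 0 and (by the Itô isometry) variance sigma^2 * int_0^t exp(-2 theta (t - s)) ds = sigma^2 * (1 - exp(-2 theta t)) / (2 theta).
With theta = 6/5, sigma = 8, x_0 = 1/2:
  E[X_t] = 1/2 * exp(-6/5 t) = exp(-6*t/5)/2
  Var(X_t) = (8)^2 * (1 - exp(-2*6/5 t)) / (2 * 6/5) = 80/3 - 80*exp(-12*t/5)/3.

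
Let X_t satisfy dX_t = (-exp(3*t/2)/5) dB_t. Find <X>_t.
<X>_t = exp(3*t)/75 - 1/75

For an Itô process dX_t = a(t) dt + b(t) dB_t, the quadratic variation is <X>_t = int_0^t b(s)^2 ds (the drift term does not contribute). Here b(s) = -exp(3*s/2)/5, so
  b(s)^2 = exp(3*s)/25.
Integrating from 0 to t:
  <X>_t = int_0^t (exp(3*s)/25) ds = exp(3*t)/75 - 1/75.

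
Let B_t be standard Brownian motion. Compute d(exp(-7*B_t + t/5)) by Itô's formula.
d(exp(-7*B_t + t/5)) = (247*exp(-7*B_t + t/5)/10) dt + (-7*exp(-7*B_t + t/5)) dB_t

Itô's formula for f(t, x): d f(t, B_t) = (f_t + (1/2) f_xx) dt + f_x dB_t. Compute partials of f(t, x) = exp(t/5 - 7*x):
  f_t(t,x)  = exp(t/5 - 7*x)/5
  f_x(t,x)  = -7*exp(t/5 - 7*x)
  f_xx(t,x) = 49*exp(t/5 - 7*x)
Assemble drift = f_t + (1/2) f_xx = 247*exp(t/5 - 7*x)/10 and diffusion = f_x = -7*exp(t/5 - 7*x). Substituting x = B_t:
  d(exp(-7*B_t + t/5)) = (247*exp(-7*B_t + t/5)/10) dt + (-7*exp(-7*B_t + t/5)) dB_t.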